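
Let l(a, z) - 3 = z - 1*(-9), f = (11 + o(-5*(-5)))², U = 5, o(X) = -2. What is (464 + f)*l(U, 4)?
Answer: 8720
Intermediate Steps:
f = 81 (f = (11 - 2)² = 9² = 81)
l(a, z) = 12 + z (l(a, z) = 3 + (z - 1*(-9)) = 3 + (z + 9) = 3 + (9 + z) = 12 + z)
(464 + f)*l(U, 4) = (464 + 81)*(12 + 4) = 545*16 = 8720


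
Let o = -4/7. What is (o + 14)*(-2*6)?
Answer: -1128/7 ≈ -161.14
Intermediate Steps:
o = -4/7 (o = -4*⅐ = -4/7 ≈ -0.57143)
(o + 14)*(-2*6) = (-4/7 + 14)*(-2*6) = (94/7)*(-12) = -1128/7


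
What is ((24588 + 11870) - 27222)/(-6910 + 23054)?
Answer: 2309/4036 ≈ 0.57210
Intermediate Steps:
((24588 + 11870) - 27222)/(-6910 + 23054) = (36458 - 27222)/16144 = 9236*(1/16144) = 2309/4036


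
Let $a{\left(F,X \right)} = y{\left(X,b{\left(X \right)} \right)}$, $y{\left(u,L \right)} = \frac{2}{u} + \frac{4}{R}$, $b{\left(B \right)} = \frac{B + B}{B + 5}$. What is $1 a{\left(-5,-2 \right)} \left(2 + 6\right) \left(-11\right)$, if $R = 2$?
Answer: $-88$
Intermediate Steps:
$b{\left(B \right)} = \frac{2 B}{5 + B}$
$y{\left(u,L \right)} = 2 + \frac{2}{u}$ ($y{\left(u,L \right)} = \frac{2}{u} + \frac{4}{2} = \frac{2}{u} + 4 \cdot \frac{1}{2} = \frac{2}{u} + 2 = 2 + \frac{2}{u}$)
$a{\left(F,X \right)} = 2 + \frac{2}{X}$
$1 a{\left(-5,-2 \right)} \left(2 + 6\right) \left(-11\right) = 1 \left(2 + \frac{2}{-2}\right) \left(2 + 6\right) \left(-11\right) = 1 \left(2 + 2 \left(- \frac{1}{2}\right)\right) 8 \left(-11\right) = 1 \left(2 - 1\right) 8 \left(-11\right) = 1 \cdot 1 \cdot 8 \left(-11\right) = 1 \cdot 8 \left(-11\right) = 8 \left(-11\right) = -88$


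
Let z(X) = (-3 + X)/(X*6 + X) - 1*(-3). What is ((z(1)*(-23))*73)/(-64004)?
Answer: 31901/448028 ≈ 0.071203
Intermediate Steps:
z(X) = 3 + (-3 + X)/(7*X) (z(X) = (-3 + X)/(6*X + X) + 3 = (-3 + X)/((7*X)) + 3 = (-3 + X)*(1/(7*X)) + 3 = (-3 + X)/(7*X) + 3 = 3 + (-3 + X)/(7*X))
((z(1)*(-23))*73)/(-64004) = ((((⅐)*(-3 + 22*1)/1)*(-23))*73)/(-64004) = ((((⅐)*1*(-3 + 22))*(-23))*73)*(-1/64004) = ((((⅐)*1*19)*(-23))*73)*(-1/64004) = (((19/7)*(-23))*73)*(-1/64004) = -437/7*73*(-1/64004) = -31901/7*(-1/64004) = 31901/448028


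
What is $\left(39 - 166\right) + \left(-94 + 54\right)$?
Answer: $-167$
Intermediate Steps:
$\left(39 - 166\right) + \left(-94 + 54\right) = \left(39 - 166\right) - 40 = -127 - 40 = -167$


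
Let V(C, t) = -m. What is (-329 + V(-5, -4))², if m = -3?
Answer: 106276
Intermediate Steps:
V(C, t) = 3 (V(C, t) = -1*(-3) = 3)
(-329 + V(-5, -4))² = (-329 + 3)² = (-326)² = 106276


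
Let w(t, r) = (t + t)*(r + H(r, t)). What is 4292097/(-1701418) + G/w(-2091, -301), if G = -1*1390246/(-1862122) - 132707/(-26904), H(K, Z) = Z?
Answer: -13115829782008663492325/5199210059373629230464 ≈ -2.5227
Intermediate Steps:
w(t, r) = 2*t*(r + t) (w(t, r) = (t + t)*(r + t) = (2*t)*(r + t) = 2*t*(r + t))
G = 142259901319/25049265144 (G = -1390246*(-1/1862122) - 132707*(-1/26904) = 695123/931061 + 132707/26904 = 142259901319/25049265144 ≈ 5.6792)
4292097/(-1701418) + G/w(-2091, -301) = 4292097/(-1701418) + 142259901319/(25049265144*((2*(-2091)*(-301 - 2091)))) = 4292097*(-1/1701418) + 142259901319/(25049265144*((2*(-2091)*(-2392)))) = -4292097/1701418 + (142259901319/25049265144)/10003344 = -4292097/1701418 + (142259901319/25049265144)*(1/10003344) = -4292097/1701418 + 142259901319/250576416182641536 = -13115829782008663492325/5199210059373629230464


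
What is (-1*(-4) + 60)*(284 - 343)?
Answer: -3776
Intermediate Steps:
(-1*(-4) + 60)*(284 - 343) = (4 + 60)*(-59) = 64*(-59) = -3776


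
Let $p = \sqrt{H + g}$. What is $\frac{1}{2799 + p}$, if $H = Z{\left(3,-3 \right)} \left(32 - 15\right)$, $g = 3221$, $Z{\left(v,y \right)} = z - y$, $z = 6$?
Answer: $\frac{2799}{7831027} - \frac{\sqrt{3374}}{7831027} \approx 0.00035001$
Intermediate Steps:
$Z{\left(v,y \right)} = 6 - y$
$H = 153$ ($H = \left(6 - -3\right) \left(32 - 15\right) = \left(6 + 3\right) 17 = 9 \cdot 17 = 153$)
$p = \sqrt{3374}$ ($p = \sqrt{153 + 3221} = \sqrt{3374} \approx 58.086$)
$\frac{1}{2799 + p} = \frac{1}{2799 + \sqrt{3374}}$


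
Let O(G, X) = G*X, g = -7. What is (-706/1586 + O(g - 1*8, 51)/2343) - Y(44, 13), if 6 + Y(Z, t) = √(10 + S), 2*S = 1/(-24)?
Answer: 3238090/619333 - √1437/12 ≈ 2.0694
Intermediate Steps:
S = -1/48 (S = (½)/(-24) = (½)*(-1/24) = -1/48 ≈ -0.020833)
Y(Z, t) = -6 + √1437/12 (Y(Z, t) = -6 + √(10 - 1/48) = -6 + √(479/48) = -6 + √1437/12)
(-706/1586 + O(g - 1*8, 51)/2343) - Y(44, 13) = (-706/1586 + ((-7 - 1*8)*51)/2343) - (-6 + √1437/12) = (-706*1/1586 + ((-7 - 8)*51)*(1/2343)) + (6 - √1437/12) = (-353/793 - 15*51*(1/2343)) + (6 - √1437/12) = (-353/793 - 765*1/2343) + (6 - √1437/12) = (-353/793 - 255/781) + (6 - √1437/12) = -477908/619333 + (6 - √1437/12) = 3238090/619333 - √1437/12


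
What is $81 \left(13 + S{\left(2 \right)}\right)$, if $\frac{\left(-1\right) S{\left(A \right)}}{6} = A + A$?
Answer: $-891$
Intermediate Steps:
$S{\left(A \right)} = - 12 A$ ($S{\left(A \right)} = - 6 \left(A + A\right) = - 6 \cdot 2 A = - 12 A$)
$81 \left(13 + S{\left(2 \right)}\right) = 81 \left(13 - 24\right) = 81 \left(-11\right) = -891$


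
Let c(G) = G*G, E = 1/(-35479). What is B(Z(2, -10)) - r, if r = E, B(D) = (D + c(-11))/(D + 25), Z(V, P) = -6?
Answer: 4080104/674101 ≈ 6.0527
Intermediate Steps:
E = -1/35479 ≈ -2.8186e-5
c(G) = G²
B(D) = (121 + D)/(25 + D) (B(D) = (D + (-11)²)/(D + 25) = (D + 121)/(25 + D) = (121 + D)/(25 + D))
r = -1/35479 ≈ -2.8186e-5
B(Z(2, -10)) - r = (121 - 6)/(25 - 6) - 1*(-1/35479) = 115/19 + 1/35479 = 4080104/674101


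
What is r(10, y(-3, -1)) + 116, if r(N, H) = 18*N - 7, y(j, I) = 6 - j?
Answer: 289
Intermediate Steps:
r(N, H) = -7 + 18*N
r(10, y(-3, -1)) + 116 = (-7 + 18*10) + 116 = (-7 + 180) + 116 = 173 + 116 = 289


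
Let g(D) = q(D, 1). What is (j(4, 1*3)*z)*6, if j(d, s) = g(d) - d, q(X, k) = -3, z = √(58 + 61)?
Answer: -42*√119 ≈ -458.17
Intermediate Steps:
z = √119 ≈ 10.909
g(D) = -3
j(d, s) = -3 - d
(j(4, 1*3)*z)*6 = ((-3 - 1*4)*√119)*6 = ((-3 - 4)*√119)*6 = -7*√119*6 = -42*√119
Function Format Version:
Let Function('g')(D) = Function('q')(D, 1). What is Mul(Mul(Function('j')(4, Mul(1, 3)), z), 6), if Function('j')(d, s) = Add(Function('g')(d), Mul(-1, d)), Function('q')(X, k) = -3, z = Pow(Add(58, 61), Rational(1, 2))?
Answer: Mul(-42, Pow(119, Rational(1, 2))) ≈ -458.17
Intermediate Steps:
z = Pow(119, Rational(1, 2)) ≈ 10.909
Function('g')(D) = -3
Function('j')(d, s) = Add(-3, Mul(-1, d))
Mul(Mul(Function('j')(4, Mul(1, 3)), z), 6) = Mul(Mul(Add(-3, Mul(-1, 4)), Pow(119, Rational(1, 2))), 6) = Mul(Mul(Add(-3, -4), Pow(119, Rational(1, 2))), 6) = Mul(Mul(-7, Pow(119, Rational(1, 2))), 6) = Mul(-42, Pow(119, Rational(1, 2)))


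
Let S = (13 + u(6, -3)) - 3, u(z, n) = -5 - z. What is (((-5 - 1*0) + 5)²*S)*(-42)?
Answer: 0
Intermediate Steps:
S = -1 (S = (13 + (-5 - 1*6)) - 3 = (13 + (-5 - 6)) - 3 = (13 - 11) - 3 = 2 - 3 = -1)
(((-5 - 1*0) + 5)²*S)*(-42) = (((-5 - 1*0) + 5)²*(-1))*(-42) = (((-5 + 0) + 5)²*(-1))*(-42) = ((-5 + 5)²*(-1))*(-42) = (0²*(-1))*(-42) = (0*(-1))*(-42) = 0*(-42) = 0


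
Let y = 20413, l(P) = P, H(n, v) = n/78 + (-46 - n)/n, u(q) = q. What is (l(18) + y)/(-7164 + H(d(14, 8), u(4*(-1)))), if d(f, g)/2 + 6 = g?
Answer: -1593618/559763 ≈ -2.8470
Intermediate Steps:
d(f, g) = -12 + 2*g
H(n, v) = n/78 + (-46 - n)/n (H(n, v) = n*(1/78) + (-46 - n)/n = n/78 + (-46 - n)/n)
(l(18) + y)/(-7164 + H(d(14, 8), u(4*(-1)))) = (18 + 20413)/(-7164 + (-1 - 46/(-12 + 2*8) + (-12 + 2*8)/78)) = 20431/(-7164 + (-1 - 46/(-12 + 16) + (-12 + 16)/78)) = 20431/(-7164 + (-1 - 46/4 + (1/78)*4)) = 20431/(-7164 + (-1 - 46*¼ + 2/39)) = 20431/(-7164 + (-1 - 23/2 + 2/39)) = 20431/(-7164 - 971/78) = 20431/(-559763/78) = 20431*(-78/559763) = -1593618/559763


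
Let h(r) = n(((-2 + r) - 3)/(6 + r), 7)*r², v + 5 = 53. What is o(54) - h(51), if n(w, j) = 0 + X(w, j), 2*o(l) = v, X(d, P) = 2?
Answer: -5178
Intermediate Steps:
v = 48 (v = -5 + 53 = 48)
o(l) = 24 (o(l) = (½)*48 = 24)
n(w, j) = 2 (n(w, j) = 0 + 2 = 2)
h(r) = 2*r²
o(54) - h(51) = 24 - 2*51² = 24 - 2*2601 = 24 - 1*5202 = 24 - 5202 = -5178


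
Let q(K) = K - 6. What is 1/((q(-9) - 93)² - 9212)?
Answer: 1/2452 ≈ 0.00040783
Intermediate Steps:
q(K) = -6 + K
1/((q(-9) - 93)² - 9212) = 1/(((-6 - 9) - 93)² - 9212) = 1/((-15 - 93)² - 9212) = 1/((-108)² - 9212) = 1/(11664 - 9212) = 1/2452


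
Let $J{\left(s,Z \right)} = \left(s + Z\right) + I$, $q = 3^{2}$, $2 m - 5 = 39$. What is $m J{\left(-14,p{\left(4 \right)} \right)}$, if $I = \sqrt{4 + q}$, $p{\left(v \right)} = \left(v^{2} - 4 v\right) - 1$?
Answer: $-330 + 22 \sqrt{13} \approx -250.68$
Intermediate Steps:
$m = 22$ ($m = \frac{5}{2} + \frac{1}{2} \cdot 39 = \frac{5}{2} + \frac{39}{2} = 22$)
$q = 9$
$p{\left(v \right)} = -1 + v^{2} - 4 v$
$I = \sqrt{13}$ ($I = \sqrt{4 + 9} = \sqrt{13} \approx 3.6056$)
$J{\left(s,Z \right)} = Z + s + \sqrt{13}$ ($J{\left(s,Z \right)} = \left(s + Z\right) + \sqrt{13} = \left(Z + s\right) + \sqrt{13} = Z + s + \sqrt{13}$)
$m J{\left(-14,p{\left(4 \right)} \right)} = 22 \left(\left(-1 + 4^{2} - 16\right) - 14 + \sqrt{13}\right) = 22 \left(\left(-1 + 16 - 16\right) - 14 + \sqrt{13}\right) = 22 \left(-1 - 14 + \sqrt{13}\right) = 22 \left(-15 + \sqrt{13}\right) = -330 + 22 \sqrt{13}$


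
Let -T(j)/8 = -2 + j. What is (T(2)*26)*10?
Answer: 0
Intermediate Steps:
T(j) = 16 - 8*j (T(j) = -8*(-2 + j) = 16 - 8*j)
(T(2)*26)*10 = ((16 - 8*2)*26)*10 = ((16 - 16)*26)*10 = (0*26)*10 = 0*10 = 0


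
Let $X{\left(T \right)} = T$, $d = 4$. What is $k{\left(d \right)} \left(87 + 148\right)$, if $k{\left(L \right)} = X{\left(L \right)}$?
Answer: $940$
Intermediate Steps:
$k{\left(L \right)} = L$
$k{\left(d \right)} \left(87 + 148\right) = 4 \left(87 + 148\right) = 4 \cdot 235 = 940$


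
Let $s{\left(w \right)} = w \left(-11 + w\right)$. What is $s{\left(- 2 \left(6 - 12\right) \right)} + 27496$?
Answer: $27508$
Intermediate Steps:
$s{\left(- 2 \left(6 - 12\right) \right)} + 27496 = - 2 \left(6 - 12\right) \left(-11 - 2 \left(6 - 12\right)\right) + 27496 = \left(-2\right) \left(-6\right) \left(-11 - -12\right) + 27496 = 12 \left(-11 + 12\right) + 27496 = 12 \cdot 1 + 27496 = 12 + 27496 = 27508$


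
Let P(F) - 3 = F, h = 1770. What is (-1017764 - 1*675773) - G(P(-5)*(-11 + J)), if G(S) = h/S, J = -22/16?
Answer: -55889081/33 ≈ -1.6936e+6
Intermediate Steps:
P(F) = 3 + F
J = -11/8 (J = -22*1/16 = -11/8 ≈ -1.3750)
G(S) = 1770/S
(-1017764 - 1*675773) - G(P(-5)*(-11 + J)) = (-1017764 - 1*675773) - 1770/((3 - 5)*(-11 - 11/8)) = (-1017764 - 675773) - 1770/((-2*(-99/8))) = -1693537 - 1770/99/4 = -1693537 - 1770*4/99 = -1693537 - 1*2360/33 = -1693537 - 2360/33 = -55889081/33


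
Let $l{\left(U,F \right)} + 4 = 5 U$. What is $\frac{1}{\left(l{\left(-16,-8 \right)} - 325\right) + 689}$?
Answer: $\frac{1}{280} \approx 0.0035714$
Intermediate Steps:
$l{\left(U,F \right)} = -4 + 5 U$
$\frac{1}{\left(l{\left(-16,-8 \right)} - 325\right) + 689} = \frac{1}{\left(\left(-4 + 5 \left(-16\right)\right) - 325\right) + 689} = \frac{1}{\left(\left(-4 - 80\right) - 325\right) + 689} = \frac{1}{\left(-84 - 325\right) + 689} = \frac{1}{-409 + 689} = \frac{1}{280}$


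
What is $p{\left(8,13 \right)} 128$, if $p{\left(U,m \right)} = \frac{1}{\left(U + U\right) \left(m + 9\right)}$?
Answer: $\frac{4}{11} \approx 0.36364$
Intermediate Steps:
$p{\left(U,m \right)} = \frac{1}{2 U \left(9 + m\right)}$
$p{\left(8,13 \right)} 128 = \frac{1}{2 \cdot 8 \left(9 + 13\right)} 128 = \frac{1}{2} \cdot \frac{1}{8} \cdot \frac{1}{22} \cdot 128 = \frac{1}{352} \cdot 128 = \frac{4}{11}$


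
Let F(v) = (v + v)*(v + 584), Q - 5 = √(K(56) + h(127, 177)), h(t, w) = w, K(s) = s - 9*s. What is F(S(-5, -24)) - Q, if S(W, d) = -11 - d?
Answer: 15517 - I*√271 ≈ 15517.0 - 16.462*I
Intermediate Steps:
K(s) = -8*s
Q = 5 + I*√271 (Q = 5 + √(-8*56 + 177) = 5 + √(-448 + 177) = 5 + √(-271) = 5 + I*√271 ≈ 5.0 + 16.462*I)
F(v) = 2*v*(584 + v) (F(v) = (2*v)*(584 + v) = 2*v*(584 + v))
F(S(-5, -24)) - Q = 2*(-11 - 1*(-24))*(584 + (-11 - 1*(-24))) - (5 + I*√271) = 2*(-11 + 24)*(584 + (-11 + 24)) + (-5 - I*√271) = 2*13*(584 + 13) + (-5 - I*√271) = 2*13*597 + (-5 - I*√271) = 15522 + (-5 - I*√271) = 15517 - I*√271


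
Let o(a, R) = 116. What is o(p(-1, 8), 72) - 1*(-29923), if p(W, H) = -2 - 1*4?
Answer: 30039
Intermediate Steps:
p(W, H) = -6 (p(W, H) = -2 - 4 = -6)
o(p(-1, 8), 72) - 1*(-29923) = 116 - 1*(-29923) = 116 + 29923 = 30039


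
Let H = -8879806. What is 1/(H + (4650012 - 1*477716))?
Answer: -1/4707510 ≈ -2.1243e-7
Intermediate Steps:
1/(H + (4650012 - 1*477716)) = 1/(-8879806 + (4650012 - 1*477716)) = 1/(-8879806 + (4650012 - 477716)) = 1/(-8879806 + 4172296) = 1/(-4707510) = -1/4707510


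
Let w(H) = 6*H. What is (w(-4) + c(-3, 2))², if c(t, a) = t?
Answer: 729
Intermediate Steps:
(w(-4) + c(-3, 2))² = (6*(-4) - 3)² = (-24 - 3)² = (-27)² = 729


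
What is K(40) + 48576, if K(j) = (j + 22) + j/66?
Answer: 1605074/33 ≈ 48639.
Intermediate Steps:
K(j) = 22 + 67*j/66 (K(j) = (22 + j) + j*(1/66) = (22 + j) + j/66 = 22 + 67*j/66)
K(40) + 48576 = (22 + (67/66)*40) + 48576 = (22 + 1340/33) + 48576 = 2066/33 + 48576 = 1605074/33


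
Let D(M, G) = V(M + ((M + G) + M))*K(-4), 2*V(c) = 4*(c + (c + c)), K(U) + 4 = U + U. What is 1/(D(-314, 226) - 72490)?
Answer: -1/20938 ≈ -4.7760e-5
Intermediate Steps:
K(U) = -4 + 2*U (K(U) = -4 + (U + U) = -4 + 2*U)
V(c) = 6*c (V(c) = (4*(c + (c + c)))/2 = (4*(c + 2*c))/2 = (4*(3*c))/2 = (12*c)/2 = 6*c)
D(M, G) = -216*M - 72*G (D(M, G) = (6*(M + ((M + G) + M)))*(-4 + 2*(-4)) = (6*(M + ((G + M) + M)))*(-4 - 8) = (6*(M + (G + 2*M)))*(-12) = (6*(G + 3*M))*(-12) = (6*G + 18*M)*(-12) = -216*M - 72*G)
1/(D(-314, 226) - 72490) = 1/((-216*(-314) - 72*226) - 72490) = 1/((67824 - 16272) - 72490) = 1/(51552 - 72490) = 1/(-20938) = -1/20938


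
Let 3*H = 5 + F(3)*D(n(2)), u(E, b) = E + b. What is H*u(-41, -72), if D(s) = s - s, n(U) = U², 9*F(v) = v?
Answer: -565/3 ≈ -188.33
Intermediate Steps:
F(v) = v/9
D(s) = 0
H = 5/3 (H = (5 + ((⅑)*3)*0)/3 = (5 + (⅓)*0)/3 = (5 + 0)/3 = (⅓)*5 = 5/3 ≈ 1.6667)
H*u(-41, -72) = 5*(-41 - 72)/3 = (5/3)*(-113) = -565/3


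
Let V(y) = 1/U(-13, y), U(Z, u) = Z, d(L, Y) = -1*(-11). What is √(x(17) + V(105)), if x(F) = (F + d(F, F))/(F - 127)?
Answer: I*√169455/715 ≈ 0.57573*I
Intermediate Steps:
d(L, Y) = 11
x(F) = (11 + F)/(-127 + F) (x(F) = (F + 11)/(F - 127) = (11 + F)/(-127 + F))
V(y) = -1/13 (V(y) = 1/(-13) = -1/13)
√(x(17) + V(105)) = √((11 + 17)/(-127 + 17) - 1/13) = √(28/(-110) - 1/13) = √(-1/110*28 - 1/13) = √(-14/55 - 1/13) = √(-237/715) = I*√169455/715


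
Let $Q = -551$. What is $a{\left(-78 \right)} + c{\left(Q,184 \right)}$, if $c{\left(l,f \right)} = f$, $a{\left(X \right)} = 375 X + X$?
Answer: $-29144$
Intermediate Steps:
$a{\left(X \right)} = 376 X$
$a{\left(-78 \right)} + c{\left(Q,184 \right)} = 376 \left(-78\right) + 184 = -29328 + 184 = -29144$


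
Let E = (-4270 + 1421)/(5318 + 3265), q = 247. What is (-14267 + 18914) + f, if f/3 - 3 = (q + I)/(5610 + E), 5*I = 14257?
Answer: 1121279245188/240738905 ≈ 4657.7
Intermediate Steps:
I = 14257/5 (I = (⅕)*14257 = 14257/5 ≈ 2851.4)
E = -2849/8583 ≈ -0.33194
f = 2565553653/240738905 (f = 9 + 3*((247 + 14257/5)/(5610 - 2849/8583)) = 9 + 3*(15492/(5*(48147781/8583))) = 9 + 3*((15492/5)*(8583/48147781)) = 9 + 3*(132967836/240738905) = 9 + 398903508/240738905 = 2565553653/240738905 ≈ 10.657)
(-14267 + 18914) + f = (-14267 + 18914) + 2565553653/240738905 = 4647 + 2565553653/240738905 = 1121279245188/240738905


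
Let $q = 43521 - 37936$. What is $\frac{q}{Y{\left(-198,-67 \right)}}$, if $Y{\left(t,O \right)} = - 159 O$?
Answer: $\frac{5585}{10653} \approx 0.52427$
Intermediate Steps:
$q = 5585$ ($q = 43521 - 37936 = 5585$)
$\frac{q}{Y{\left(-198,-67 \right)}} = \frac{5585}{\left(-159\right) \left(-67\right)} = \frac{5585}{10653}$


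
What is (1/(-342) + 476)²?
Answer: 26500909681/116964 ≈ 2.2657e+5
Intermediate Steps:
(1/(-342) + 476)² = (-1/342 + 476)² = (162791/342)² = 26500909681/116964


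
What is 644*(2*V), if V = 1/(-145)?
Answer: -1288/145 ≈ -8.8828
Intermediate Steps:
V = -1/145 ≈ -0.0068966
644*(2*V) = 644*(2*(-1/145)) = 644*(-2/145) = -1288/145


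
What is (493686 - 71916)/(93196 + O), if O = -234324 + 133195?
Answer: -421770/7933 ≈ -53.167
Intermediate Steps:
O = -101129
(493686 - 71916)/(93196 + O) = (493686 - 71916)/(93196 - 101129) = 421770/(-7933) = 421770*(-1/7933) = -421770/7933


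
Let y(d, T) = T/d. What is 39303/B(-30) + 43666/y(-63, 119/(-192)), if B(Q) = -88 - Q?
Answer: 4375713033/986 ≈ 4.4378e+6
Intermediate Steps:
39303/B(-30) + 43666/y(-63, 119/(-192)) = 39303/(-88 - 1*(-30)) + 43666/(((119/(-192))/(-63))) = 39303/(-88 + 30) + 43666/(((119*(-1/192))*(-1/63))) = 39303/(-58) + 43666/((-119/192*(-1/63))) = 39303*(-1/58) + 43666/(17/1728) = -39303/58 + 43666*(1728/17) = -39303/58 + 75454848/17 = 4375713033/986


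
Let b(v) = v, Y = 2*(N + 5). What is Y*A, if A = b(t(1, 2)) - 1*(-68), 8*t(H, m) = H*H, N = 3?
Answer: 1090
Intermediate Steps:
Y = 16 (Y = 2*(3 + 5) = 2*8 = 16)
t(H, m) = H**2/8 (t(H, m) = (H*H)/8 = H**2/8)
A = 545/8 (A = (1/8)*1**2 - 1*(-68) = (1/8)*1 + 68 = 1/8 + 68 = 545/8 ≈ 68.125)
Y*A = 16*(545/8) = 1090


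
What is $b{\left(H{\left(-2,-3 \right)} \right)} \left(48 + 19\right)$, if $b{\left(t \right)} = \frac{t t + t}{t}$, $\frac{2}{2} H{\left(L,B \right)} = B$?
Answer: $-134$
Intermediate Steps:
$H{\left(L,B \right)} = B$
$b{\left(t \right)} = \frac{t + t^{2}}{t}$ ($b{\left(t \right)} = \frac{t^{2} + t}{t} = \frac{t + t^{2}}{t}$)
$b{\left(H{\left(-2,-3 \right)} \right)} \left(48 + 19\right) = \left(1 - 3\right) \left(48 + 19\right) = \left(-2\right) 67 = -134$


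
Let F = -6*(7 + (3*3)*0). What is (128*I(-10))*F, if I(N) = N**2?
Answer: -537600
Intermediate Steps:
F = -42 (F = -6*(7 + 9*0) = -6*(7 + 0) = -6*7 = -42)
(128*I(-10))*F = (128*(-10)**2)*(-42) = (128*100)*(-42) = 12800*(-42) = -537600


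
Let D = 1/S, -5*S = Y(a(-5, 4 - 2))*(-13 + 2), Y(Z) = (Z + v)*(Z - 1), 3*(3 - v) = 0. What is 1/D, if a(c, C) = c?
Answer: 132/5 ≈ 26.400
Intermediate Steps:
v = 3 (v = 3 - ⅓*0 = 3 + 0 = 3)
Y(Z) = (-1 + Z)*(3 + Z) (Y(Z) = (Z + 3)*(Z - 1) = (3 + Z)*(-1 + Z) = (-1 + Z)*(3 + Z))
S = 132/5 (S = -(-3 + (-5)² + 2*(-5))*(-13 + 2)/5 = -(-3 + 25 - 10)*(-11)/5 = -12*(-11)/5 = -⅕*(-132) = 132/5 ≈ 26.400)
D = 5/132 (D = 1/(132/5) = 5/132 ≈ 0.037879)
1/D = 1/(5/132) = 132/5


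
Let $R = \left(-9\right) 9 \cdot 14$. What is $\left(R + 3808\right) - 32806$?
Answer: $-30132$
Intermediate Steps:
$R = -1134$ ($R = \left(-81\right) 14 = -1134$)
$\left(R + 3808\right) - 32806 = \left(-1134 + 3808\right) - 32806 = 2674 - 32806 = -30132$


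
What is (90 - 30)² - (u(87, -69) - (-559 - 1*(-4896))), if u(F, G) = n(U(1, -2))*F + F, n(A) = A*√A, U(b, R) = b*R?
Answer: 7850 + 174*I*√2 ≈ 7850.0 + 246.07*I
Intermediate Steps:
U(b, R) = R*b
n(A) = A^(3/2)
u(F, G) = F - 2*I*F*√2 (u(F, G) = (-2*1)^(3/2)*F + F = (-2)^(3/2)*F + F = (-2*I*√2)*F + F = -2*I*F*√2 + F = F - 2*I*F*√2)
(90 - 30)² - (u(87, -69) - (-559 - 1*(-4896))) = (90 - 30)² - (87*(1 - 2*I*√2) - (-559 - 1*(-4896))) = 60² - ((87 - 174*I*√2) - (-559 + 4896)) = 3600 - ((87 - 174*I*√2) - 1*4337) = 3600 - ((87 - 174*I*√2) - 4337) = 3600 - (-4250 - 174*I*√2) = 3600 + (4250 + 174*I*√2) = 7850 + 174*I*√2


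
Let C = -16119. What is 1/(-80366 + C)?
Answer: -1/96485 ≈ -1.0364e-5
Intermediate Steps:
1/(-80366 + C) = 1/(-80366 - 16119) = 1/(-96485) = -1/96485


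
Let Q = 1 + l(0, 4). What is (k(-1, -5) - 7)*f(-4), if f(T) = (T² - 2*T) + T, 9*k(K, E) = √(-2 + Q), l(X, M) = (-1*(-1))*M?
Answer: -140 + 20*√3/9 ≈ -136.15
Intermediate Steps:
l(X, M) = M (l(X, M) = 1*M = M)
Q = 5 (Q = 1 + 4 = 5)
k(K, E) = √3/9 (k(K, E) = √(-2 + 5)/9 = √3/9)
f(T) = T² - T
(k(-1, -5) - 7)*f(-4) = (√3/9 - 7)*(-4*(-1 - 4)) = (-7 + √3/9)*(-4*(-5)) = (-7 + √3/9)*20 = -140 + 20*√3/9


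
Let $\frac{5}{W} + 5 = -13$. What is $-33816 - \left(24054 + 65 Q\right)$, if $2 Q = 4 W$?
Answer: $- \frac{520505}{9} \approx -57834.0$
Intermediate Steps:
$W = - \frac{5}{18}$ ($W = \frac{5}{-5 - 13} = \frac{5}{-18} = 5 \left(- \frac{1}{18}\right) = - \frac{5}{18} \approx -0.27778$)
$Q = - \frac{5}{9}$ ($Q = \frac{4 \left(- \frac{5}{18}\right)}{2} = \frac{1}{2} \left(- \frac{10}{9}\right) = - \frac{5}{9} \approx -0.55556$)
$-33816 - \left(24054 + 65 Q\right) = -33816 - \frac{216161}{9} = - \frac{520505}{9}$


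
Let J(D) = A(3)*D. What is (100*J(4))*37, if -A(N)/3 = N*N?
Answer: -399600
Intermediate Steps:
A(N) = -3*N² (A(N) = -3*N*N = -3*N²)
J(D) = -27*D (J(D) = (-3*3²)*D = (-3*9)*D = -27*D)
(100*J(4))*37 = (100*(-27*4))*37 = (100*(-108))*37 = -10800*37 = -399600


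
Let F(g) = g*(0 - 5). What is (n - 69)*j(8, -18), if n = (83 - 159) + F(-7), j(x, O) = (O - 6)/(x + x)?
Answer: 165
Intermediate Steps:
F(g) = -5*g (F(g) = g*(-5) = -5*g)
j(x, O) = (-6 + O)/(2*x) (j(x, O) = (-6 + O)/((2*x)) = (-6 + O)*(1/(2*x)) = (-6 + O)/(2*x))
n = -41 (n = (83 - 159) - 5*(-7) = -76 + 35 = -41)
(n - 69)*j(8, -18) = (-41 - 69)*((½)*(-6 - 18)/8) = -55*(-24)/8 = -110*(-3/2) = 165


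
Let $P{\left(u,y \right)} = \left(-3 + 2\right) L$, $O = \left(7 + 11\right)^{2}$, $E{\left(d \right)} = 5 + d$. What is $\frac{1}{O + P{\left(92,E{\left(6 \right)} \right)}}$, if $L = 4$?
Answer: $\frac{1}{320} \approx 0.003125$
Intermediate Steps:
$O = 324$ ($O = 18^{2} = 324$)
$P{\left(u,y \right)} = -4$ ($P{\left(u,y \right)} = \left(-3 + 2\right) 4 = \left(-1\right) 4 = -4$)
$\frac{1}{O + P{\left(92,E{\left(6 \right)} \right)}} = \frac{1}{324 - 4} = \frac{1}{320}$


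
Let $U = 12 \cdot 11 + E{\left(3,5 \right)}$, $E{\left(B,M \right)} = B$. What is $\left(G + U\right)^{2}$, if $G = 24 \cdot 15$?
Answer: $245025$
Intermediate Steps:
$G = 360$
$U = 135$ ($U = 12 \cdot 11 + 3 = 132 + 3 = 135$)
$\left(G + U\right)^{2} = \left(360 + 135\right)^{2} = 495^{2} = 245025$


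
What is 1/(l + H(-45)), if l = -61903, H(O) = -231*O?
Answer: -1/51508 ≈ -1.9414e-5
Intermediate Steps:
1/(l + H(-45)) = 1/(-61903 - 231*(-45)) = 1/(-61903 + 10395) = 1/(-51508) = -1/51508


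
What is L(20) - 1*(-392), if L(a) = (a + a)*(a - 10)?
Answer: 792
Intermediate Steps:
L(a) = 2*a*(-10 + a) (L(a) = (2*a)*(-10 + a) = 2*a*(-10 + a))
L(20) - 1*(-392) = 2*20*(-10 + 20) - 1*(-392) = 2*20*10 + 392 = 400 + 392 = 792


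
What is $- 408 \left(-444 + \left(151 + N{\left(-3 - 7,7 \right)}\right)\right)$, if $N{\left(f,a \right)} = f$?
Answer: $123624$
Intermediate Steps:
$- 408 \left(-444 + \left(151 + N{\left(-3 - 7,7 \right)}\right)\right) = - 408 \left(-444 + \left(151 - 10\right)\right) = - 408 \left(-444 + 141\right) = \left(-408\right) \left(-303\right) = 123624$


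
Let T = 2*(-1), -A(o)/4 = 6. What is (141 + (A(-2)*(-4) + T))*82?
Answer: 19270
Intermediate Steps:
A(o) = -24 (A(o) = -4*6 = -24)
T = -2
(141 + (A(-2)*(-4) + T))*82 = (141 + (-24*(-4) - 2))*82 = (141 + (96 - 2))*82 = (141 + 94)*82 = 235*82 = 19270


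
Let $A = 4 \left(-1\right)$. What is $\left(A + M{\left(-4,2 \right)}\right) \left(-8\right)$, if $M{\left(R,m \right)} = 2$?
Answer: $16$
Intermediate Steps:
$A = -4$
$\left(A + M{\left(-4,2 \right)}\right) \left(-8\right) = \left(-4 + 2\right) \left(-8\right) = \left(-2\right) \left(-8\right) = 16$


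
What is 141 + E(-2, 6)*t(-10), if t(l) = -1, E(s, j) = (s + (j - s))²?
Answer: 105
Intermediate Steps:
E(s, j) = j²
141 + E(-2, 6)*t(-10) = 141 + 6²*(-1) = 141 + 36*(-1) = 141 - 36 = 105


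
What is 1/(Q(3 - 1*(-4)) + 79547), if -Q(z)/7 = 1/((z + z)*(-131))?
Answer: 262/20841315 ≈ 1.2571e-5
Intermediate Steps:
Q(z) = 7/(262*z) (Q(z) = -7/((z + z)*(-131)) = -7*(-1)/((2*z)*131) = -7*1/(2*z)*(-1)/131 = -(-7)/(262*z) = 7/(262*z))
1/(Q(3 - 1*(-4)) + 79547) = 1/(7/(262*(3 - 1*(-4))) + 79547) = 1/(7/(262*(3 + 4)) + 79547) = 1/((7/262)/7 + 79547) = 1/((7/262)*(1/7) + 79547) = 1/(1/262 + 79547) = 1/(20841315/262) = 262/20841315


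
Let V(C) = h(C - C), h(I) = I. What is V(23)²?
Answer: 0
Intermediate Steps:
V(C) = 0 (V(C) = C - C = 0)
V(23)² = 0² = 0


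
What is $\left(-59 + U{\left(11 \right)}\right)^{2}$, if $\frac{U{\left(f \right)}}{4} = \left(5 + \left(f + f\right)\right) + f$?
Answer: $8649$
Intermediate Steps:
$U{\left(f \right)} = 20 + 12 f$ ($U{\left(f \right)} = 4 \left(\left(5 + \left(f + f\right)\right) + f\right) = 4 \left(\left(5 + 2 f\right) + f\right) = 4 \left(5 + 3 f\right) = 20 + 12 f$)
$\left(-59 + U{\left(11 \right)}\right)^{2} = \left(-59 + \left(20 + 12 \cdot 11\right)\right)^{2} = \left(-59 + \left(20 + 132\right)\right)^{2} = \left(-59 + 152\right)^{2} = 93^{2} = 8649$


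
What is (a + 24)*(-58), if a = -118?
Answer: 5452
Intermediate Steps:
(a + 24)*(-58) = (-118 + 24)*(-58) = -94*(-58) = 5452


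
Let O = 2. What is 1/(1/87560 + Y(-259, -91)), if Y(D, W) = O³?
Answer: 87560/700481 ≈ 0.12500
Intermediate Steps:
Y(D, W) = 8 (Y(D, W) = 2³ = 8)
1/(1/87560 + Y(-259, -91)) = 1/(1/87560 + 8) = 1/(700481/87560) = 87560/700481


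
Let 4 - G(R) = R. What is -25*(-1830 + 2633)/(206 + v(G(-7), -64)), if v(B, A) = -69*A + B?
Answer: -20075/4633 ≈ -4.3330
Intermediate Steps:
G(R) = 4 - R
v(B, A) = B - 69*A
-25*(-1830 + 2633)/(206 + v(G(-7), -64)) = -25*(-1830 + 2633)/(206 + ((4 - 1*(-7)) - 69*(-64))) = -20075/(206 + ((4 + 7) + 4416)) = -20075/(206 + (11 + 4416)) = -20075/(206 + 4427) = -20075/4633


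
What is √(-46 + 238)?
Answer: 8*√3 ≈ 13.856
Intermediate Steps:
√(-46 + 238) = √192 = 8*√3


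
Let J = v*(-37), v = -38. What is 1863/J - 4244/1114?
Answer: -1945841/783142 ≈ -2.4847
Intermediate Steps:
J = 1406 (J = -38*(-37) = 1406)
1863/J - 4244/1114 = 1863/1406 - 4244/1114 = 1863*(1/1406) - 4244*1/1114 = 1863/1406 - 2122/557 = -1945841/783142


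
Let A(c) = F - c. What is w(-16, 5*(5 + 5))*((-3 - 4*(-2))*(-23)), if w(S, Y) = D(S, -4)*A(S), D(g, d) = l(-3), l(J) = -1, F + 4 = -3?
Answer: 1035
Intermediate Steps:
F = -7 (F = -4 - 3 = -7)
D(g, d) = -1
A(c) = -7 - c
w(S, Y) = 7 + S (w(S, Y) = -(-7 - S) = 7 + S)
w(-16, 5*(5 + 5))*((-3 - 4*(-2))*(-23)) = (7 - 16)*((-3 - 4*(-2))*(-23)) = -9*(-3 + 8)*(-23) = -45*(-23) = -9*(-115) = 1035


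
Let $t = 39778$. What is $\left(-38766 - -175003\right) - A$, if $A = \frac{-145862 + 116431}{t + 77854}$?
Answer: $\frac{16025860215}{117632} \approx 1.3624 \cdot 10^{5}$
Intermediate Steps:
$A = - \frac{29431}{117632}$ ($A = \frac{-145862 + 116431}{39778 + 77854} = - \frac{29431}{117632} \approx -0.2502$)
$\left(-38766 - -175003\right) - A = \left(-38766 - -175003\right) - - \frac{29431}{117632} = \left(-38766 + 175003\right) + \frac{29431}{117632} = 136237 + \frac{29431}{117632} = \frac{16025860215}{117632}$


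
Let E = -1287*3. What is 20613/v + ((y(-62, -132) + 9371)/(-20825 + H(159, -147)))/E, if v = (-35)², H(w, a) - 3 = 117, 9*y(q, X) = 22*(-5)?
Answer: 2966140824422/176272121025 ≈ 16.827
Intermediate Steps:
y(q, X) = -110/9 (y(q, X) = (22*(-5))/9 = (⅑)*(-110) = -110/9)
H(w, a) = 120 (H(w, a) = 3 + 117 = 120)
v = 1225
E = -3861
20613/v + ((y(-62, -132) + 9371)/(-20825 + H(159, -147)))/E = 20613/1225 + ((-110/9 + 9371)/(-20825 + 120))/(-3861) = 20613*(1/1225) + ((84229/9)/(-20705))*(-1/3861) = 20613/1225 + ((84229/9)*(-1/20705))*(-1/3861) = 20613/1225 - 84229/186345*(-1/3861) = 20613/1225 + 84229/719478045 = 2966140824422/176272121025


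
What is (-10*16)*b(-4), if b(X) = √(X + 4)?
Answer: 0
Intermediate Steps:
b(X) = √(4 + X)
(-10*16)*b(-4) = (-10*16)*√(4 - 4) = -160*√0 = -160*0 = 0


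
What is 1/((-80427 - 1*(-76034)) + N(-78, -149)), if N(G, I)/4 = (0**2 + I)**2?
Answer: 1/84411 ≈ 1.1847e-5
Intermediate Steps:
N(G, I) = 4*I**2 (N(G, I) = 4*(0**2 + I)**2 = 4*(0 + I)**2 = 4*I**2)
1/((-80427 - 1*(-76034)) + N(-78, -149)) = 1/((-80427 - 1*(-76034)) + 4*(-149)**2) = 1/((-80427 + 76034) + 4*22201) = 1/(-4393 + 88804) = 1/84411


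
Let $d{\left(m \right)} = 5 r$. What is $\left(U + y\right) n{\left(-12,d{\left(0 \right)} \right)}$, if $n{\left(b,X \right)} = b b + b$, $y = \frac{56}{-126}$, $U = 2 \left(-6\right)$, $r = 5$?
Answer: $- \frac{4928}{3} \approx -1642.7$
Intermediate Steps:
$U = -12$
$d{\left(m \right)} = 25$ ($d{\left(m \right)} = 5 \cdot 5 = 25$)
$y = - \frac{4}{9}$ ($y = 56 \left(- \frac{1}{126}\right) = - \frac{4}{9} \approx -0.44444$)
$n{\left(b,X \right)} = b + b^{2}$ ($n{\left(b,X \right)} = b^{2} + b = b + b^{2}$)
$\left(U + y\right) n{\left(-12,d{\left(0 \right)} \right)} = \left(-12 - \frac{4}{9}\right) \left(- 12 \left(1 - 12\right)\right) = - \frac{112 \left(\left(-12\right) \left(-11\right)\right)}{9} = \left(- \frac{112}{9}\right) 132 = - \frac{4928}{3}$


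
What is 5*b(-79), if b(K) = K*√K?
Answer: -395*I*√79 ≈ -3510.8*I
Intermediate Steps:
b(K) = K^(3/2)
5*b(-79) = 5*(-79)^(3/2) = 5*(-79*I*√79) = -395*I*√79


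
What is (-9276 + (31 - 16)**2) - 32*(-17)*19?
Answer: 1285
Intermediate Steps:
(-9276 + (31 - 16)**2) - 32*(-17)*19 = (-9276 + 15**2) + 544*19 = (-9276 + 225) + 10336 = -9051 + 10336 = 1285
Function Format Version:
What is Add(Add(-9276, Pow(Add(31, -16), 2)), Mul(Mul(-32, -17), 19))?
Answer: 1285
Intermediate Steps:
Add(Add(-9276, Pow(Add(31, -16), 2)), Mul(Mul(-32, -17), 19)) = Add(Add(-9276, Pow(15, 2)), Mul(544, 19)) = Add(Add(-9276, 225), 10336) = Add(-9051, 10336) = 1285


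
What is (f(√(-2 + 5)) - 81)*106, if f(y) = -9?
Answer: -9540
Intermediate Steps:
(f(√(-2 + 5)) - 81)*106 = (-9 - 81)*106 = -90*106 = -9540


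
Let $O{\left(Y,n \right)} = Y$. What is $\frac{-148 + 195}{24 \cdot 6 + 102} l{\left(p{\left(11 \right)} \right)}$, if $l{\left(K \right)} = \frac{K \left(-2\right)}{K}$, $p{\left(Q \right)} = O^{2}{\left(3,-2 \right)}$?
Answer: $- \frac{47}{123} \approx -0.38211$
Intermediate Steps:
$p{\left(Q \right)} = 9$ ($p{\left(Q \right)} = 3^{2} = 9$)
$l{\left(K \right)} = -2$ ($l{\left(K \right)} = \frac{\left(-2\right) K}{K} = -2$)
$\frac{-148 + 195}{24 \cdot 6 + 102} l{\left(p{\left(11 \right)} \right)} = \frac{-148 + 195}{24 \cdot 6 + 102} \left(-2\right) = \frac{47}{144 + 102} \left(-2\right) = \frac{47}{246} \left(-2\right) = - \frac{47}{123}$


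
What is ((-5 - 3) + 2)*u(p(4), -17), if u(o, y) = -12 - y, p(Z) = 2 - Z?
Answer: -30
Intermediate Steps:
((-5 - 3) + 2)*u(p(4), -17) = ((-5 - 3) + 2)*(-12 - 1*(-17)) = (-8 + 2)*(-12 + 17) = -6*5 = -30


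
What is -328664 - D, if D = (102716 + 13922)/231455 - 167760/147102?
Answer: -1865027283816086/5674582235 ≈ -3.2866e+5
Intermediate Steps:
D = -3611867954/5674582235 (D = 116638*(1/231455) - 167760*1/147102 = 116638/231455 - 27960/24517 = -3611867954/5674582235 ≈ -0.63650)
-328664 - D = -328664 - 1*(-3611867954/5674582235) = -328664 + 3611867954/5674582235 = -1865027283816086/5674582235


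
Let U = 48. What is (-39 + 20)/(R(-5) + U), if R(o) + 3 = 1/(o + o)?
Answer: -190/449 ≈ -0.42316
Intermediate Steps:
R(o) = -3 + 1/(2*o) (R(o) = -3 + 1/(o + o) = -3 + 1/(2*o))
(-39 + 20)/(R(-5) + U) = (-39 + 20)/((-3 + (½)/(-5)) + 48) = -19/((-3 + (½)*(-⅕)) + 48) = -19/((-3 - ⅒) + 48) = -19/(-31/10 + 48) = -19/449/10 = -19*10/449 = -190/449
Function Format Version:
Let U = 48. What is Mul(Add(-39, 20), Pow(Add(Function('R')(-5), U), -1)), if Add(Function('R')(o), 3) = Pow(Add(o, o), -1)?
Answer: Rational(-190, 449) ≈ -0.42316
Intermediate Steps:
Function('R')(o) = Add(-3, Mul(Rational(1, 2), Pow(o, -1))) (Function('R')(o) = Add(-3, Pow(Add(o, o), -1)) = Add(-3, Pow(Mul(2, o), -1)) = Add(-3, Mul(Rational(1, 2), Pow(o, -1))))
Mul(Add(-39, 20), Pow(Add(Function('R')(-5), U), -1)) = Mul(Add(-39, 20), Pow(Add(Add(-3, Mul(Rational(1, 2), Pow(-5, -1))), 48), -1)) = Mul(-19, Pow(Add(Add(-3, Mul(Rational(1, 2), Rational(-1, 5))), 48), -1)) = Mul(-19, Pow(Add(Add(-3, Rational(-1, 10)), 48), -1)) = Mul(-19, Pow(Add(Rational(-31, 10), 48), -1)) = Mul(-19, Pow(Rational(449, 10), -1)) = Mul(-19, Rational(10, 449)) = Rational(-190, 449)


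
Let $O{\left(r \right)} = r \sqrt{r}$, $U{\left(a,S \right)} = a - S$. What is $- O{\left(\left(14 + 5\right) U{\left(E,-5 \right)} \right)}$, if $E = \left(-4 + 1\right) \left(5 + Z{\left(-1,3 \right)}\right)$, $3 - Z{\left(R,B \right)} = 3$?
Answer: $190 i \sqrt{190} \approx 2619.0 i$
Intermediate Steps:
$Z{\left(R,B \right)} = 0$ ($Z{\left(R,B \right)} = 3 - 3 = 0$)
$E = -15$ ($E = \left(-4 + 1\right) \left(5 + 0\right) = \left(-3\right) 5 = -15$)
$O{\left(r \right)} = r^{\frac{3}{2}}$
$- O{\left(\left(14 + 5\right) U{\left(E,-5 \right)} \right)} = - \left(\left(14 + 5\right) \left(-15 - -5\right)\right)^{\frac{3}{2}} = - \left(19 \left(-15 + 5\right)\right)^{\frac{3}{2}} = - \left(19 \left(-10\right)\right)^{\frac{3}{2}} = - \left(-190\right)^{\frac{3}{2}} = - \left(-190\right) i \sqrt{190} = 190 i \sqrt{190}$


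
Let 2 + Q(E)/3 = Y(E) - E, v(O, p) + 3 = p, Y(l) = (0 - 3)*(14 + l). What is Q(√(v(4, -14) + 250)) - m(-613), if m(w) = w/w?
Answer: -133 - 12*√233 ≈ -316.17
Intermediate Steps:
Y(l) = -42 - 3*l (Y(l) = -3*(14 + l) = -42 - 3*l)
v(O, p) = -3 + p
m(w) = 1
Q(E) = -132 - 12*E (Q(E) = -6 + 3*((-42 - 3*E) - E) = -6 + 3*(-42 - 4*E) = -6 + (-126 - 12*E) = -132 - 12*E)
Q(√(v(4, -14) + 250)) - m(-613) = (-132 - 12*√((-3 - 14) + 250)) - 1*1 = (-132 - 12*√(-17 + 250)) - 1 = (-132 - 12*√233) - 1 = -133 - 12*√233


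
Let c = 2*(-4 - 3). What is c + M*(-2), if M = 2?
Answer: -18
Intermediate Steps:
c = -14 (c = 2*(-7) = -14)
c + M*(-2) = -14 + 2*(-2) = -14 - 4 = -18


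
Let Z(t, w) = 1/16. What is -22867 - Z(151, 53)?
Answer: -365873/16 ≈ -22867.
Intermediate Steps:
Z(t, w) = 1/16
-22867 - Z(151, 53) = -22867 - 1*1/16 = -22867 - 1/16 = -365873/16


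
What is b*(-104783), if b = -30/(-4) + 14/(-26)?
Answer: -18965723/26 ≈ -7.2945e+5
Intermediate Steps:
b = 181/26 (b = -30*(-¼) + 14*(-1/26) = 15/2 - 7/13 = 181/26 ≈ 6.9615)
b*(-104783) = (181/26)*(-104783) = -18965723/26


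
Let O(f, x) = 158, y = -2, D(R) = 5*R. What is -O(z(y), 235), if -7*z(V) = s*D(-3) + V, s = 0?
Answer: -158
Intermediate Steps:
z(V) = -V/7 (z(V) = -(0*(5*(-3)) + V)/7 = -(0*(-15) + V)/7 = -(0 + V)/7 = -V/7)
-O(z(y), 235) = -1*158 = -158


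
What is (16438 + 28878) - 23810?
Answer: 21506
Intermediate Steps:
(16438 + 28878) - 23810 = 45316 - 23810 = 21506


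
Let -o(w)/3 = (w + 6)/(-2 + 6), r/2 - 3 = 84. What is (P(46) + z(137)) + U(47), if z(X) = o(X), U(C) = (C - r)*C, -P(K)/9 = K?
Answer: -25961/4 ≈ -6490.3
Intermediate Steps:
r = 174 (r = 6 + 2*84 = 6 + 168 = 174)
P(K) = -9*K
o(w) = -9/2 - 3*w/4 (o(w) = -3*(w + 6)/(-2 + 6) = -3*(6 + w)/4 = -3*(3/2 + w/4) = -9/2 - 3*w/4)
U(C) = C*(-174 + C) (U(C) = (C - 1*174)*C = (C - 174)*C = (-174 + C)*C = C*(-174 + C))
z(X) = -9/2 - 3*X/4
(P(46) + z(137)) + U(47) = (-9*46 + (-9/2 - ¾*137)) + 47*(-174 + 47) = (-414 + (-9/2 - 411/4)) + 47*(-127) = (-414 - 429/4) - 5969 = -2085/4 - 5969 = -25961/4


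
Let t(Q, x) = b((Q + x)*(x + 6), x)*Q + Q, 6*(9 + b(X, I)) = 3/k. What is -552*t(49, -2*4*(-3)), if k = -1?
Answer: 229908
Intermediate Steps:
b(X, I) = -19/2 (b(X, I) = -9 + (3/(-1))/6 = -9 + (3*(-1))/6 = -9 + (⅙)*(-3) = -9 - ½ = -19/2)
t(Q, x) = -17*Q/2 (t(Q, x) = -19*Q/2 + Q = -17*Q/2)
-552*t(49, -2*4*(-3)) = -(-4692)*49 = -552*(-833/2) = 229908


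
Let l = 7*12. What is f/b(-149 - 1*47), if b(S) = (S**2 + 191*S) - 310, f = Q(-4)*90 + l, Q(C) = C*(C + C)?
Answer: 1482/335 ≈ 4.4239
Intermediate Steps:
l = 84
Q(C) = 2*C**2 (Q(C) = C*(2*C) = 2*C**2)
f = 2964 (f = (2*(-4)**2)*90 + 84 = (2*16)*90 + 84 = 32*90 + 84 = 2880 + 84 = 2964)
b(S) = -310 + S**2 + 191*S
f/b(-149 - 1*47) = 2964/(-310 + (-149 - 1*47)**2 + 191*(-149 - 1*47)) = 2964/(-310 + (-149 - 47)**2 + 191*(-149 - 47)) = 2964/(-310 + (-196)**2 + 191*(-196)) = 2964/(-310 + 38416 - 37436) = 2964/670 = 2964*(1/670) = 1482/335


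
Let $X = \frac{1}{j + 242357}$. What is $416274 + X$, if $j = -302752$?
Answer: $\frac{25140868229}{60395} \approx 4.1627 \cdot 10^{5}$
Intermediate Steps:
$X = - \frac{1}{60395}$ ($X = \frac{1}{-302752 + 242357} = \frac{1}{-60395} = - \frac{1}{60395} \approx -1.6558 \cdot 10^{-5}$)
$416274 + X = 416274 - \frac{1}{60395} = \frac{25140868229}{60395}$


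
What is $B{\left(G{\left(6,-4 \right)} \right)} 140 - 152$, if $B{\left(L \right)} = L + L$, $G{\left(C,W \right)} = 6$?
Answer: $1528$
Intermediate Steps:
$B{\left(L \right)} = 2 L$
$B{\left(G{\left(6,-4 \right)} \right)} 140 - 152 = 2 \cdot 6 \cdot 140 - 152 = 12 \cdot 140 - 152 = 1680 - 152 = 1528$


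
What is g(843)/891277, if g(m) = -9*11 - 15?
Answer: -114/891277 ≈ -0.00012791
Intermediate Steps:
g(m) = -114 (g(m) = -99 - 15 = -114)
g(843)/891277 = -114/891277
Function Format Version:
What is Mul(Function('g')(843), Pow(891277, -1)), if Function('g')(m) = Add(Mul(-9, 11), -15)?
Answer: Rational(-114, 891277) ≈ -0.00012791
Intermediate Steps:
Function('g')(m) = -114 (Function('g')(m) = Add(-99, -15) = -114)
Mul(Function('g')(843), Pow(891277, -1)) = Mul(-114, Pow(891277, -1)) = Mul(-114, Rational(1, 891277)) = Rational(-114, 891277)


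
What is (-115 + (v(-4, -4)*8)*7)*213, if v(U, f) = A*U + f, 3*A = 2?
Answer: -104015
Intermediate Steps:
A = 2/3 (A = (1/3)*2 = 2/3 ≈ 0.66667)
v(U, f) = f + 2*U/3 (v(U, f) = 2*U/3 + f = f + 2*U/3)
(-115 + (v(-4, -4)*8)*7)*213 = (-115 + ((-4 + (2/3)*(-4))*8)*7)*213 = (-115 + ((-4 - 8/3)*8)*7)*213 = (-115 - 20/3*8*7)*213 = (-115 - 160/3*7)*213 = (-115 - 1120/3)*213 = -1465/3*213 = -104015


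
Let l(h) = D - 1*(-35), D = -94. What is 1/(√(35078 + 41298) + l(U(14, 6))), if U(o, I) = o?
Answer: 59/72895 + 2*√19094/72895 ≈ 0.0046006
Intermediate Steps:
l(h) = -59 (l(h) = -94 - 1*(-35) = -94 + 35 = -59)
1/(√(35078 + 41298) + l(U(14, 6))) = 1/(√(35078 + 41298) - 59) = 1/(√76376 - 59) = 1/(2*√19094 - 59) = 1/(-59 + 2*√19094)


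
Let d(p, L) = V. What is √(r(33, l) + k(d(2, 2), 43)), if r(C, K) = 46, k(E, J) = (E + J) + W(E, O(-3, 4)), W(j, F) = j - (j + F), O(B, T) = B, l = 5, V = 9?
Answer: √101 ≈ 10.050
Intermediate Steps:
d(p, L) = 9
W(j, F) = -F (W(j, F) = j - (F + j) = j + (-F - j) = -F)
k(E, J) = 3 + E + J (k(E, J) = (E + J) - 1*(-3) = (E + J) + 3 = 3 + E + J)
√(r(33, l) + k(d(2, 2), 43)) = √(46 + (3 + 9 + 43)) = √(46 + 55) = √101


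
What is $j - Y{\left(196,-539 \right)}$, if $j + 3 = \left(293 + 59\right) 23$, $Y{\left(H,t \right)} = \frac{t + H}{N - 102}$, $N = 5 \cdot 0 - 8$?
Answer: $\frac{889887}{110} \approx 8089.9$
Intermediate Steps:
$N = -8$ ($N = 0 - 8 = -8$)
$Y{\left(H,t \right)} = - \frac{H}{110} - \frac{t}{110}$ ($Y{\left(H,t \right)} = \frac{t + H}{-8 - 102} = \frac{H + t}{-110} = \left(H + t\right) \left(- \frac{1}{110}\right) = - \frac{H}{110} - \frac{t}{110}$)
$j = 8093$ ($j = -3 + \left(293 + 59\right) 23 = -3 + 352 \cdot 23 = -3 + 8096 = 8093$)
$j - Y{\left(196,-539 \right)} = 8093 - \left(\left(- \frac{1}{110}\right) 196 - - \frac{49}{10}\right) = 8093 - \left(- \frac{98}{55} + \frac{49}{10}\right) = 8093 - \frac{343}{110} = \frac{889887}{110}$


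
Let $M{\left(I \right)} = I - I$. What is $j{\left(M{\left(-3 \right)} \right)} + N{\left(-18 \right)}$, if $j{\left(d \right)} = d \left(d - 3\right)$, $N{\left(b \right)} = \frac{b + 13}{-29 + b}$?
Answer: $\frac{5}{47} \approx 0.10638$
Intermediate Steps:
$N{\left(b \right)} = \frac{13 + b}{-29 + b}$
$M{\left(I \right)} = 0$
$j{\left(d \right)} = d \left(-3 + d\right)$
$j{\left(M{\left(-3 \right)} \right)} + N{\left(-18 \right)} = 0 \left(-3 + 0\right) + \frac{13 - 18}{-29 - 18} = 0 \left(-3\right) + \frac{1}{-47} \left(-5\right) = 0 - - \frac{5}{47} = 0 + \frac{5}{47} = \frac{5}{47}$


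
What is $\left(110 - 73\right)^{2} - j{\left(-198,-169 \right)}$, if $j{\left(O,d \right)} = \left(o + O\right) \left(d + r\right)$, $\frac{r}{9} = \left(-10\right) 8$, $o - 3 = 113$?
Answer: $-71529$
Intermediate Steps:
$o = 116$ ($o = 3 + 113 = 116$)
$r = -720$ ($r = 9 \left(\left(-10\right) 8\right) = 9 \left(-80\right) = -720$)
$j{\left(O,d \right)} = \left(-720 + d\right) \left(116 + O\right)$ ($j{\left(O,d \right)} = \left(116 + O\right) \left(d - 720\right) = \left(116 + O\right) \left(-720 + d\right) = \left(-720 + d\right) \left(116 + O\right)$)
$\left(110 - 73\right)^{2} - j{\left(-198,-169 \right)} = \left(110 - 73\right)^{2} - \left(-83520 - -142560 + 116 \left(-169\right) - -33462\right) = 37^{2} - \left(-83520 + 142560 - 19604 + 33462\right) = 1369 - 72898 = -71529$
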